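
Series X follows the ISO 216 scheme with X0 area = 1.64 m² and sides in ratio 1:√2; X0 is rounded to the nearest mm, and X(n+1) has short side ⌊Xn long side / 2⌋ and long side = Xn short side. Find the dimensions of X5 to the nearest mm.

Let X0's short side be w mm. w · w√2 = 1.64 m² = 1,640,000 mm², so w ≈ 1076.9 mm and w√2 ≈ 1522.9 mm → X0 = 1077 × 1523 mm.
X1: ⌊1523/2⌋ × 1077 = 761 × 1077 mm
X2: ⌊1077/2⌋ × 761 = 538 × 761 mm
X3: ⌊761/2⌋ × 538 = 380 × 538 mm
X4: ⌊538/2⌋ × 380 = 269 × 380 mm
X5: ⌊380/2⌋ × 269 = 190 × 269 mm

190 × 269 mm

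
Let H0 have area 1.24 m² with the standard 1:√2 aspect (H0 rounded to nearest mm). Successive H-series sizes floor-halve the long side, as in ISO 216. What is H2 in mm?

Let H0's short side be w mm. w · w√2 = 1.24 m² = 1,240,000 mm², so w ≈ 936.4 mm and w√2 ≈ 1324.2 mm → H0 = 936 × 1324 mm.
H1: ⌊1324/2⌋ × 936 = 662 × 936 mm
H2: ⌊936/2⌋ × 662 = 468 × 662 mm

468 × 662 mm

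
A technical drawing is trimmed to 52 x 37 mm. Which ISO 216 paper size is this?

A9 (37 × 52 mm)

Aspect ratio 52/37 ≈ 1.405 — close to the ISO √2 ≈ 1.414.
In the A-series (A0 area = 1 m²): A9 = 37 × 52 mm.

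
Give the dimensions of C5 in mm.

C0 = 917 × 1297 mm (C0 is the geometric mean of A0 and B0, aspect 1:√2).
C1: ⌊1297/2⌋ × 917 = 648 × 917 mm
C2: ⌊917/2⌋ × 648 = 458 × 648 mm
C3: ⌊648/2⌋ × 458 = 324 × 458 mm
C4: ⌊458/2⌋ × 324 = 229 × 324 mm
C5: ⌊324/2⌋ × 229 = 162 × 229 mm

162 × 229 mm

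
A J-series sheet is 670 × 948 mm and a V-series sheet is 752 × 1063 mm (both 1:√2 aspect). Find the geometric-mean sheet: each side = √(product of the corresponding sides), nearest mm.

Short side: √(670 · 752) = √503840 ≈ 709.8 → 710 mm
Long side: √(948 · 1063) = √1007724 ≈ 1003.9 → 1004 mm

710 × 1004 mm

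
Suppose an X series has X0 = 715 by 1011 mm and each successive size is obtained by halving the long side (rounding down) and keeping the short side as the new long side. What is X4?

X1: ⌊1011/2⌋ × 715 = 505 × 715 mm
X2: ⌊715/2⌋ × 505 = 357 × 505 mm
X3: ⌊505/2⌋ × 357 = 252 × 357 mm
X4: ⌊357/2⌋ × 252 = 178 × 252 mm

178 × 252 mm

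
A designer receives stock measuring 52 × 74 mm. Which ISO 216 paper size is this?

Aspect ratio 74/52 ≈ 1.423 — close to the ISO √2 ≈ 1.414.
In the A-series (A0 area = 1 m²): A8 = 52 × 74 mm.

A8 (52 × 74 mm)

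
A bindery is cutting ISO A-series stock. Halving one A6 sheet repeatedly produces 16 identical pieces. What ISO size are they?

A10

16 = 2^4, so 4 halving steps.
A6 → A7 → … → A10 after 4 steps.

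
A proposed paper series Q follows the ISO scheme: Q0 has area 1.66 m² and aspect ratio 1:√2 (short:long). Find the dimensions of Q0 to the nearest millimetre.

1083 × 1532 mm

Let the short side be w mm. Then w · w√2 = 1.66 m² = 1,660,000 mm².
w² = 1,660,000/√2, so w ≈ 1083.4 mm; long side = w√2 ≈ 1532.2 mm.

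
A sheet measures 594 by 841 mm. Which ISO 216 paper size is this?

A1 (594 × 841 mm)

Aspect ratio 841/594 ≈ 1.416 — close to the ISO √2 ≈ 1.414.
In the A-series (A0 area = 1 m²): A1 = 594 × 841 mm.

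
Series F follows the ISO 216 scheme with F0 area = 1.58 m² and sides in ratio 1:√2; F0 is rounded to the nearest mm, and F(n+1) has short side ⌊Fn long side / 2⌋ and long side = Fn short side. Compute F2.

528 × 747 mm

Let F0's short side be w mm. w · w√2 = 1.58 m² = 1,580,000 mm², so w ≈ 1057.0 mm and w√2 ≈ 1494.8 mm → F0 = 1057 × 1495 mm.
F1: ⌊1495/2⌋ × 1057 = 747 × 1057 mm
F2: ⌊1057/2⌋ × 747 = 528 × 747 mm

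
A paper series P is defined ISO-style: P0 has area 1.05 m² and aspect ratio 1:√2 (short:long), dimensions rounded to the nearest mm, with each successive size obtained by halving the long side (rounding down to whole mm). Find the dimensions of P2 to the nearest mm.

431 × 609 mm

Let P0's short side be w mm. w · w√2 = 1.05 m² = 1,050,000 mm², so w ≈ 861.7 mm and w√2 ≈ 1218.6 mm → P0 = 862 × 1219 mm.
P1: ⌊1219/2⌋ × 862 = 609 × 862 mm
P2: ⌊862/2⌋ × 609 = 431 × 609 mm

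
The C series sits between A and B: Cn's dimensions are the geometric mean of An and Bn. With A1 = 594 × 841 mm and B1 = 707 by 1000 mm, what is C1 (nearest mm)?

648 × 917 mm

Short side: √(594 · 707) = √419958 ≈ 648.0 → 648 mm
Long side: √(841 · 1000) = √841000 ≈ 917.1 → 917 mm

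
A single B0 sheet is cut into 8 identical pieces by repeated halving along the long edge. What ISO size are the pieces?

B3

8 = 2^3, so 3 halving steps.
B0 → B1 → … → B3 after 3 steps.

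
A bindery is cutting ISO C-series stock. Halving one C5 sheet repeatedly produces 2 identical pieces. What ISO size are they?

C6

2 = 2^1, so 1 halving step.
C5 → C6 → … → C6 after 1 step.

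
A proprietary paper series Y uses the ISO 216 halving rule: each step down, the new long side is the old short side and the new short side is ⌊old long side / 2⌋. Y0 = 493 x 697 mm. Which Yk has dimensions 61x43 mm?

Y7

Y0: 493 × 697 mm
Y1: 348 × 493 mm
Y2: 246 × 348 mm
Y3: 174 × 246 mm
Y4: 123 × 174 mm
Y5: 87 × 123 mm
Y6: 61 × 87 mm
Y7: 43 × 61 mm
Y8: 30 × 43 mm
→ matches Y7.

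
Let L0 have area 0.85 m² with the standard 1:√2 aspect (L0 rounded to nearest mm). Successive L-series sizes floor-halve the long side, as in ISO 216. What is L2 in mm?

Let L0's short side be w mm. w · w√2 = 0.85 m² = 850,000 mm², so w ≈ 775.3 mm and w√2 ≈ 1096.4 mm → L0 = 775 × 1096 mm.
L1: ⌊1096/2⌋ × 775 = 548 × 775 mm
L2: ⌊775/2⌋ × 548 = 387 × 548 mm

387 × 548 mm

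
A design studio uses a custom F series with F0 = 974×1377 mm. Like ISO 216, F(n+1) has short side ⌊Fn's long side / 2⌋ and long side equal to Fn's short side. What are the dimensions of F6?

121 × 172 mm

F1: ⌊1377/2⌋ × 974 = 688 × 974 mm
F2: ⌊974/2⌋ × 688 = 487 × 688 mm
F3: ⌊688/2⌋ × 487 = 344 × 487 mm
F4: ⌊487/2⌋ × 344 = 243 × 344 mm
F5: ⌊344/2⌋ × 243 = 172 × 243 mm
F6: ⌊243/2⌋ × 172 = 121 × 172 mm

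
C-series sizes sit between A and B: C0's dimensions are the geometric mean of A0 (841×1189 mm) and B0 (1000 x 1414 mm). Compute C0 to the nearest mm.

917 × 1297 mm

Short: √(841 · 1000) = √841000 ≈ 917.1 mm.
Long: √(1189 · 1414) = √1681246 ≈ 1296.6 mm.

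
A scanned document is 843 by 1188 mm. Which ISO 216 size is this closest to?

Aspect ratio 1188/843 ≈ 1.409 — close to the ISO √2 ≈ 1.414.
In the A-series (A0 area = 1 m²): A0 = 841 × 1189 mm.
Off by 3 mm total — nearest standard size.

A0 (841 × 1189 mm)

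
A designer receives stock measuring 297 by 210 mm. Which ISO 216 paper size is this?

Aspect ratio 297/210 ≈ 1.414 — close to the ISO √2 ≈ 1.414.
In the A-series (A0 area = 1 m²): A4 = 210 × 297 mm.

A4 (210 × 297 mm)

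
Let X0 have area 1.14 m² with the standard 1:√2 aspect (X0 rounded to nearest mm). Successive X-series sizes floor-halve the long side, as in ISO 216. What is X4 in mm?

224 × 317 mm

Let X0's short side be w mm. w · w√2 = 1.14 m² = 1,140,000 mm², so w ≈ 897.8 mm and w√2 ≈ 1269.7 mm → X0 = 898 × 1270 mm.
X1: ⌊1270/2⌋ × 898 = 635 × 898 mm
X2: ⌊898/2⌋ × 635 = 449 × 635 mm
X3: ⌊635/2⌋ × 449 = 317 × 449 mm
X4: ⌊449/2⌋ × 317 = 224 × 317 mm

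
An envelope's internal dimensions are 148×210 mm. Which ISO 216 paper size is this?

A5 (148 × 210 mm)

Aspect ratio 210/148 ≈ 1.419 — close to the ISO √2 ≈ 1.414.
In the A-series (A0 area = 1 m²): A5 = 148 × 210 mm.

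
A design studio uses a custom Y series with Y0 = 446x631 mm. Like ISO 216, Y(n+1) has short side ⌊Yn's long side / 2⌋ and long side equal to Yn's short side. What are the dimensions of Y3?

Y1: ⌊631/2⌋ × 446 = 315 × 446 mm
Y2: ⌊446/2⌋ × 315 = 223 × 315 mm
Y3: ⌊315/2⌋ × 223 = 157 × 223 mm

157 × 223 mm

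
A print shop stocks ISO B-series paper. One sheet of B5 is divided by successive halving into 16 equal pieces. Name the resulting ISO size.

16 = 2^4, so 4 halving steps.
B5 → B6 → … → B9 after 4 steps.

B9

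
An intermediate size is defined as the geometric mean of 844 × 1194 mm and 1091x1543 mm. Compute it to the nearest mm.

Short side: √(844 · 1091) = √920804 ≈ 959.6 → 960 mm
Long side: √(1194 · 1543) = √1842342 ≈ 1357.3 → 1357 mm

960 × 1357 mm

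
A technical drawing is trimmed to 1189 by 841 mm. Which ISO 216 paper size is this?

Aspect ratio 1189/841 ≈ 1.414 — close to the ISO √2 ≈ 1.414.
In the A-series (A0 area = 1 m²): A0 = 841 × 1189 mm.

A0 (841 × 1189 mm)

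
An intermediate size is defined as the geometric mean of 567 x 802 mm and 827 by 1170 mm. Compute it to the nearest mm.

685 × 969 mm

Short side: √(567 · 827) = √468909 ≈ 684.8 → 685 mm
Long side: √(802 · 1170) = √938340 ≈ 968.7 → 969 mm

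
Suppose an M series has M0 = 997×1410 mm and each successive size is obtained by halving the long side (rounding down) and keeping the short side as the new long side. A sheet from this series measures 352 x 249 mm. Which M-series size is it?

M0: 997 × 1410 mm
M1: 705 × 997 mm
M2: 498 × 705 mm
M3: 352 × 498 mm
M4: 249 × 352 mm
M5: 176 × 249 mm
→ matches M4.

M4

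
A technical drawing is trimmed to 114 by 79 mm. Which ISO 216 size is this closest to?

Aspect ratio 114/79 ≈ 1.443 (ISO target is √2 ≈ 1.414).
In the C-series (envelope sizes, between A and B): C7 = 81 × 114 mm.
Off by 2 mm total — nearest standard size.

C7 (81 × 114 mm)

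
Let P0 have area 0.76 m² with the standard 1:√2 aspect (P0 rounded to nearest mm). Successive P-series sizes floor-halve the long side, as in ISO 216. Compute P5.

Let P0's short side be w mm. w · w√2 = 0.76 m² = 760,000 mm², so w ≈ 733.1 mm and w√2 ≈ 1036.7 mm → P0 = 733 × 1037 mm.
P1: ⌊1037/2⌋ × 733 = 518 × 733 mm
P2: ⌊733/2⌋ × 518 = 366 × 518 mm
P3: ⌊518/2⌋ × 366 = 259 × 366 mm
P4: ⌊366/2⌋ × 259 = 183 × 259 mm
P5: ⌊259/2⌋ × 183 = 129 × 183 mm

129 × 183 mm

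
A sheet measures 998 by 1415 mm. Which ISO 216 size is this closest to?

Aspect ratio 1415/998 ≈ 1.418 — close to the ISO √2 ≈ 1.414.
In the B-series (B0 = 1000 × 1414 mm): B0 = 1000 × 1414 mm.
Off by 3 mm total — nearest standard size.

B0 (1000 × 1414 mm)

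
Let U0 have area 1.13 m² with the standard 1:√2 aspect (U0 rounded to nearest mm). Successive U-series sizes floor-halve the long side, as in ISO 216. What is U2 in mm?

447 × 632 mm

Let U0's short side be w mm. w · w√2 = 1.13 m² = 1,130,000 mm², so w ≈ 893.9 mm and w√2 ≈ 1264.1 mm → U0 = 894 × 1264 mm.
U1: ⌊1264/2⌋ × 894 = 632 × 894 mm
U2: ⌊894/2⌋ × 632 = 447 × 632 mm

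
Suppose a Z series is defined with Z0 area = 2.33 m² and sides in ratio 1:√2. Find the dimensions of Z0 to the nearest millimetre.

Let the short side be w mm. Then w · w√2 = 2.33 m² = 2,330,000 mm².
w² = 2,330,000/√2, so w ≈ 1283.6 mm; long side = w√2 ≈ 1815.2 mm.

1284 × 1815 mm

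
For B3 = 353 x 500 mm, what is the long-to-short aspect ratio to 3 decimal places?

1.416

500 / 353 = 1.416
ISO 216 targets √2 ≈ 1.414; the +0.002 deviation is from mm rounding.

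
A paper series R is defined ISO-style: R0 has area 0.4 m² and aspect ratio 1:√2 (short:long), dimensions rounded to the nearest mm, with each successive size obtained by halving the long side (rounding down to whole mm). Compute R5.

Let R0's short side be w mm. w · w√2 = 0.4 m² = 400,000 mm², so w ≈ 531.8 mm and w√2 ≈ 752.1 mm → R0 = 532 × 752 mm.
R1: ⌊752/2⌋ × 532 = 376 × 532 mm
R2: ⌊532/2⌋ × 376 = 266 × 376 mm
R3: ⌊376/2⌋ × 266 = 188 × 266 mm
R4: ⌊266/2⌋ × 188 = 133 × 188 mm
R5: ⌊188/2⌋ × 133 = 94 × 133 mm

94 × 133 mm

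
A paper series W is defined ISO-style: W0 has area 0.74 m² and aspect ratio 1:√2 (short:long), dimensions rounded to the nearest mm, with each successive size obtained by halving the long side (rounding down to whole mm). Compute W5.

Let W0's short side be w mm. w · w√2 = 0.74 m² = 740,000 mm², so w ≈ 723.4 mm and w√2 ≈ 1023.0 mm → W0 = 723 × 1023 mm.
W1: ⌊1023/2⌋ × 723 = 511 × 723 mm
W2: ⌊723/2⌋ × 511 = 361 × 511 mm
W3: ⌊511/2⌋ × 361 = 255 × 361 mm
W4: ⌊361/2⌋ × 255 = 180 × 255 mm
W5: ⌊255/2⌋ × 180 = 127 × 180 mm

127 × 180 mm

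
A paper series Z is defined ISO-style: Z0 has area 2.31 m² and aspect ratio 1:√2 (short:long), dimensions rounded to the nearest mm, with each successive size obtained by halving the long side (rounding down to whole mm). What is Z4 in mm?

Let Z0's short side be w mm. w · w√2 = 2.31 m² = 2,310,000 mm², so w ≈ 1278.1 mm and w√2 ≈ 1807.4 mm → Z0 = 1278 × 1807 mm.
Z1: ⌊1807/2⌋ × 1278 = 903 × 1278 mm
Z2: ⌊1278/2⌋ × 903 = 639 × 903 mm
Z3: ⌊903/2⌋ × 639 = 451 × 639 mm
Z4: ⌊639/2⌋ × 451 = 319 × 451 mm

319 × 451 mm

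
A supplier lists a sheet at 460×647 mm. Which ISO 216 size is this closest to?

Aspect ratio 647/460 ≈ 1.407 — close to the ISO √2 ≈ 1.414.
In the C-series (envelope sizes, between A and B): C2 = 458 × 648 mm.
Off by 3 mm total — nearest standard size.

C2 (458 × 648 mm)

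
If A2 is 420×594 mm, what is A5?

148 × 210 mm

A3: ⌊594/2⌋ × 420 = 297 × 420 mm
A4: ⌊420/2⌋ × 297 = 210 × 297 mm
A5: ⌊297/2⌋ × 210 = 148 × 210 mm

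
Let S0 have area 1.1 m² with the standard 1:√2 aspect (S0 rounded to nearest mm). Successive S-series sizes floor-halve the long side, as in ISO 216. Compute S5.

155 × 220 mm

Let S0's short side be w mm. w · w√2 = 1.1 m² = 1,100,000 mm², so w ≈ 881.9 mm and w√2 ≈ 1247.3 mm → S0 = 882 × 1247 mm.
S1: ⌊1247/2⌋ × 882 = 623 × 882 mm
S2: ⌊882/2⌋ × 623 = 441 × 623 mm
S3: ⌊623/2⌋ × 441 = 311 × 441 mm
S4: ⌊441/2⌋ × 311 = 220 × 311 mm
S5: ⌊311/2⌋ × 220 = 155 × 220 mm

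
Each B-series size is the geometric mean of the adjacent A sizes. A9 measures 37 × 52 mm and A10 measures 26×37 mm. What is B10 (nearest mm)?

31 × 44 mm

Short side: √(37 · 26) = √962 ≈ 31.0 → 31 mm
Long side: √(52 · 37) = √1924 ≈ 43.9 → 44 mm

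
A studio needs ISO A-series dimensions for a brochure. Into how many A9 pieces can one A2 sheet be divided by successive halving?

128

Each ISO step halves the sheet: 1 × A2 → 2 × A3 → 4 × A4 → 8 × A5 → …
From A2 to A9 is 7 halving steps: 2^7 = 128.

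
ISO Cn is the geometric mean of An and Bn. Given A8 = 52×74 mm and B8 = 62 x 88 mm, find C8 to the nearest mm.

Short side: √(52 · 62) = √3224 ≈ 56.8 → 57 mm
Long side: √(74 · 88) = √6512 ≈ 80.7 → 81 mm

57 × 81 mm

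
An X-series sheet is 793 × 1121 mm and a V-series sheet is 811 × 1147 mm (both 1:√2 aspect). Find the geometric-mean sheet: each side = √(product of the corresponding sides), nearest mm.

802 × 1134 mm

Short side: √(793 · 811) = √643123 ≈ 801.9 → 802 mm
Long side: √(1121 · 1147) = √1285787 ≈ 1133.9 → 1134 mm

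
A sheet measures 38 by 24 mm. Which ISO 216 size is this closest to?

Aspect ratio 38/24 ≈ 1.583 (ISO target is √2 ≈ 1.414).
In the A-series (A0 area = 1 m²): A10 = 26 × 37 mm.
Off by 3 mm total — nearest standard size.

A10 (26 × 37 mm)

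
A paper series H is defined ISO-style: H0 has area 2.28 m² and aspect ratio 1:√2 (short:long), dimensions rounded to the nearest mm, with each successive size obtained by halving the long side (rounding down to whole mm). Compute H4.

Let H0's short side be w mm. w · w√2 = 2.28 m² = 2,280,000 mm², so w ≈ 1269.7 mm and w√2 ≈ 1795.7 mm → H0 = 1270 × 1796 mm.
H1: ⌊1796/2⌋ × 1270 = 898 × 1270 mm
H2: ⌊1270/2⌋ × 898 = 635 × 898 mm
H3: ⌊898/2⌋ × 635 = 449 × 635 mm
H4: ⌊635/2⌋ × 449 = 317 × 449 mm

317 × 449 mm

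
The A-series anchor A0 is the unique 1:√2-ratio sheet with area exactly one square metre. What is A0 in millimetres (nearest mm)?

Let the short side be w mm. Then the long side is w√2 and w · w√2 = 10⁶ mm².
w² = 10⁶/√2, so w = 1000 / 2^(1/4) ≈ 840.9 mm; long side = 1000 · 2^(1/4) ≈ 1189.2 mm.

841 × 1189 mm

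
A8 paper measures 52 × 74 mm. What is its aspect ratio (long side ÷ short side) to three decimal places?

74 / 52 = 1.423
ISO 216 targets √2 ≈ 1.414; the +0.009 deviation is from mm rounding.

1.423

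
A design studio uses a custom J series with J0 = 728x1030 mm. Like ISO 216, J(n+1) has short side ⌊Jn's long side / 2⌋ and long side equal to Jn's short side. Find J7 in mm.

64 × 91 mm

J1 = 515 × 728 mm (from J0 by 1 halving).
J2: ⌊728/2⌋ × 515 = 364 × 515 mm
J3: ⌊515/2⌋ × 364 = 257 × 364 mm
J4: ⌊364/2⌋ × 257 = 182 × 257 mm
J5: ⌊257/2⌋ × 182 = 128 × 182 mm
J6: ⌊182/2⌋ × 128 = 91 × 128 mm
J7: ⌊128/2⌋ × 91 = 64 × 91 mm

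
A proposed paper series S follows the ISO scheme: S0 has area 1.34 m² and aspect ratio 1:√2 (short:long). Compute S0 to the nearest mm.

973 × 1377 mm

Let the short side be w mm. Then w · w√2 = 1.34 m² = 1,340,000 mm².
w² = 1,340,000/√2, so w ≈ 973.4 mm; long side = w√2 ≈ 1376.6 mm.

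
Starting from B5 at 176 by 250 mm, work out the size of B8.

B6: ⌊250/2⌋ × 176 = 125 × 176 mm
B7: ⌊176/2⌋ × 125 = 88 × 125 mm
B8: ⌊125/2⌋ × 88 = 62 × 88 mm

62 × 88 mm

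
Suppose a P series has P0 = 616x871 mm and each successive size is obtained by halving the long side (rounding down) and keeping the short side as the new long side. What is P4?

P1: ⌊871/2⌋ × 616 = 435 × 616 mm
P2: ⌊616/2⌋ × 435 = 308 × 435 mm
P3: ⌊435/2⌋ × 308 = 217 × 308 mm
P4: ⌊308/2⌋ × 217 = 154 × 217 mm

154 × 217 mm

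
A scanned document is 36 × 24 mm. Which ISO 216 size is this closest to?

A10 (26 × 37 mm)

Aspect ratio 36/24 ≈ 1.500 (ISO target is √2 ≈ 1.414).
In the A-series (A0 area = 1 m²): A10 = 26 × 37 mm.
Off by 3 mm total — nearest standard size.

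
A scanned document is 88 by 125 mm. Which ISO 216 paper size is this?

B7 (88 × 125 mm)

Aspect ratio 125/88 ≈ 1.420 — close to the ISO √2 ≈ 1.414.
In the B-series (B0 = 1000 × 1414 mm): B7 = 88 × 125 mm.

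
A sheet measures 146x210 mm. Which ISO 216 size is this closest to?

A5 (148 × 210 mm)

Aspect ratio 210/146 ≈ 1.438 (ISO target is √2 ≈ 1.414).
In the A-series (A0 area = 1 m²): A5 = 148 × 210 mm.
Off by 2 mm total — nearest standard size.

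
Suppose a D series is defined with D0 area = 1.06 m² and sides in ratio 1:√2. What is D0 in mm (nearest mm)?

866 × 1224 mm

Let the short side be w mm. Then w · w√2 = 1.06 m² = 1,060,000 mm².
w² = 1,060,000/√2, so w ≈ 865.8 mm; long side = w√2 ≈ 1224.4 mm.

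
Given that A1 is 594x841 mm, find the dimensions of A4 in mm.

A2: ⌊841/2⌋ × 594 = 420 × 594 mm
A3: ⌊594/2⌋ × 420 = 297 × 420 mm
A4: ⌊420/2⌋ × 297 = 210 × 297 mm

210 × 297 mm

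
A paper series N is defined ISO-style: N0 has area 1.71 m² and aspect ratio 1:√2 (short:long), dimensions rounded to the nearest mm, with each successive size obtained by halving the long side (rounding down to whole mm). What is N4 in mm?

275 × 388 mm

Let N0's short side be w mm. w · w√2 = 1.71 m² = 1,710,000 mm², so w ≈ 1099.6 mm and w√2 ≈ 1555.1 mm → N0 = 1100 × 1555 mm.
N1: ⌊1555/2⌋ × 1100 = 777 × 1100 mm
N2: ⌊1100/2⌋ × 777 = 550 × 777 mm
N3: ⌊777/2⌋ × 550 = 388 × 550 mm
N4: ⌊550/2⌋ × 388 = 275 × 388 mm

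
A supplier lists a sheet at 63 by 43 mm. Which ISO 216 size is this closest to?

B9 (44 × 62 mm)

Aspect ratio 63/43 ≈ 1.465 (ISO target is √2 ≈ 1.414).
In the B-series (B0 = 1000 × 1414 mm): B9 = 44 × 62 mm.
Off by 2 mm total — nearest standard size.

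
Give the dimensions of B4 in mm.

250 × 353 mm

B0 = 1000 × 1414 mm (B0 has a 1000 mm short side, aspect 1:√2).
B1: ⌊1414/2⌋ × 1000 = 707 × 1000 mm
B2: ⌊1000/2⌋ × 707 = 500 × 707 mm
B3: ⌊707/2⌋ × 500 = 353 × 500 mm
B4: ⌊500/2⌋ × 353 = 250 × 353 mm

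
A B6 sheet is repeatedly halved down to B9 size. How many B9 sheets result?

Each ISO step halves the sheet: 1 × B6 → 2 × B7 → 4 × B8 → 8 × B9
From B6 to B9 is 3 halving steps: 2^3 = 8.

8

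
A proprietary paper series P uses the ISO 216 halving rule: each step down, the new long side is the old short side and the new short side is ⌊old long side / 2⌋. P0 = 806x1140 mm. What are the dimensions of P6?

100 × 142 mm

P1: ⌊1140/2⌋ × 806 = 570 × 806 mm
P2: ⌊806/2⌋ × 570 = 403 × 570 mm
P3: ⌊570/2⌋ × 403 = 285 × 403 mm
P4: ⌊403/2⌋ × 285 = 201 × 285 mm
P5: ⌊285/2⌋ × 201 = 142 × 201 mm
P6: ⌊201/2⌋ × 142 = 100 × 142 mm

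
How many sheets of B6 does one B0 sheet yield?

Each ISO step halves the sheet: 1 × B0 → 2 × B1 → 4 × B2 → 8 × B3 → …
From B0 to B6 is 6 halving steps: 2^6 = 64.

64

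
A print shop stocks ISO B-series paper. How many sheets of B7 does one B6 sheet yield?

B6 = 125 × 176 mm; B7 = 88 × 125 mm.
Each halving step doubles the count; 1 step from B6 to B7.
2^1 = 2.

2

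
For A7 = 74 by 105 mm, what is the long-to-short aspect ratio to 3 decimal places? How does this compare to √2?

105 / 74 = 1.419
ISO 216 targets √2 ≈ 1.414; the +0.005 deviation is from mm rounding.

1.419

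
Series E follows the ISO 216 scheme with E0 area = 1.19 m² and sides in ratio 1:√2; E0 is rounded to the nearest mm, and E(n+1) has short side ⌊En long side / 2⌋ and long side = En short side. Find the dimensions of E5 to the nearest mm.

Let E0's short side be w mm. w · w√2 = 1.19 m² = 1,190,000 mm², so w ≈ 917.3 mm and w√2 ≈ 1297.3 mm → E0 = 917 × 1297 mm.
E1: ⌊1297/2⌋ × 917 = 648 × 917 mm
E2: ⌊917/2⌋ × 648 = 458 × 648 mm
E3: ⌊648/2⌋ × 458 = 324 × 458 mm
E4: ⌊458/2⌋ × 324 = 229 × 324 mm
E5: ⌊324/2⌋ × 229 = 162 × 229 mm

162 × 229 mm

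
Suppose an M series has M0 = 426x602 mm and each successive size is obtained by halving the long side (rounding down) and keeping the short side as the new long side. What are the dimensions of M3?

150 × 213 mm

M1: ⌊602/2⌋ × 426 = 301 × 426 mm
M2: ⌊426/2⌋ × 301 = 213 × 301 mm
M3: ⌊301/2⌋ × 213 = 150 × 213 mm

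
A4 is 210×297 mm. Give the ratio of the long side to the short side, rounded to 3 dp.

1.414

297 / 210 = 1.414
Matches √2 ≈ 1.414 — the ISO 216 defining ratio.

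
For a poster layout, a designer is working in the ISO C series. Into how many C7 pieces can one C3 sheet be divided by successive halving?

16

Each ISO step halves the sheet: 1 × C3 → 2 × C4 → 4 × C5 → 8 × C6 → …
From C3 to C7 is 4 halving steps: 2^4 = 16.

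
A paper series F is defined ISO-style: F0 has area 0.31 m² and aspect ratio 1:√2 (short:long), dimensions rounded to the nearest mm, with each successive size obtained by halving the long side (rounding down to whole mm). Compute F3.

Let F0's short side be w mm. w · w√2 = 0.31 m² = 310,000 mm², so w ≈ 468.2 mm and w√2 ≈ 662.1 mm → F0 = 468 × 662 mm.
F1: ⌊662/2⌋ × 468 = 331 × 468 mm
F2: ⌊468/2⌋ × 331 = 234 × 331 mm
F3: ⌊331/2⌋ × 234 = 165 × 234 mm

165 × 234 mm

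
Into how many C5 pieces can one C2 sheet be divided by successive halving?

C2 = 458 × 648 mm; C5 = 162 × 229 mm.
Each halving step doubles the count; 3 steps from C2 to C5.
2^3 = 8.

8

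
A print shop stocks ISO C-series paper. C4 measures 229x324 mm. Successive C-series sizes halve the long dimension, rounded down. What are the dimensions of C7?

81 × 114 mm

C5: ⌊324/2⌋ × 229 = 162 × 229 mm
C6: ⌊229/2⌋ × 162 = 114 × 162 mm
C7: ⌊162/2⌋ × 114 = 81 × 114 mm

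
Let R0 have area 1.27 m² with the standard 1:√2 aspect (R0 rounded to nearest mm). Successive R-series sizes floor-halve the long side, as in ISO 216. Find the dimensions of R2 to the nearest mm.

474 × 670 mm

Let R0's short side be w mm. w · w√2 = 1.27 m² = 1,270,000 mm², so w ≈ 947.6 mm and w√2 ≈ 1340.2 mm → R0 = 948 × 1340 mm.
R1: ⌊1340/2⌋ × 948 = 670 × 948 mm
R2: ⌊948/2⌋ × 670 = 474 × 670 mm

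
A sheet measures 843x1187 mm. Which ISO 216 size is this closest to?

A0 (841 × 1189 mm)

Aspect ratio 1187/843 ≈ 1.408 — close to the ISO √2 ≈ 1.414.
In the A-series (A0 area = 1 m²): A0 = 841 × 1189 mm.
Off by 4 mm total — nearest standard size.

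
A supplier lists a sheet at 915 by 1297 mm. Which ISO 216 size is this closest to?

C0 (917 × 1297 mm)

Aspect ratio 1297/915 ≈ 1.417 — close to the ISO √2 ≈ 1.414.
In the C-series (envelope sizes, between A and B): C0 = 917 × 1297 mm.
Off by 2 mm total — nearest standard size.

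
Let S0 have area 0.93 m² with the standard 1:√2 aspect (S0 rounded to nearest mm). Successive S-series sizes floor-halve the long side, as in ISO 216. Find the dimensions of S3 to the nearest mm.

286 × 405 mm

Let S0's short side be w mm. w · w√2 = 0.93 m² = 930,000 mm², so w ≈ 810.9 mm and w√2 ≈ 1146.8 mm → S0 = 811 × 1147 mm.
S1: ⌊1147/2⌋ × 811 = 573 × 811 mm
S2: ⌊811/2⌋ × 573 = 405 × 573 mm
S3: ⌊573/2⌋ × 405 = 286 × 405 mm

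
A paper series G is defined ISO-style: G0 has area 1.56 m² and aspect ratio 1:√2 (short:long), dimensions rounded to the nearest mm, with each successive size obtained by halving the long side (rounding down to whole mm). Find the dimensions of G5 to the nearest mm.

185 × 262 mm

Let G0's short side be w mm. w · w√2 = 1.56 m² = 1,560,000 mm², so w ≈ 1050.3 mm and w√2 ≈ 1485.3 mm → G0 = 1050 × 1485 mm.
G1: ⌊1485/2⌋ × 1050 = 742 × 1050 mm
G2: ⌊1050/2⌋ × 742 = 525 × 742 mm
G3: ⌊742/2⌋ × 525 = 371 × 525 mm
G4: ⌊525/2⌋ × 371 = 262 × 371 mm
G5: ⌊371/2⌋ × 262 = 185 × 262 mm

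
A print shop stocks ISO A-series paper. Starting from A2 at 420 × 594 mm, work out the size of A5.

A3: ⌊594/2⌋ × 420 = 297 × 420 mm
A4: ⌊420/2⌋ × 297 = 210 × 297 mm
A5: ⌊297/2⌋ × 210 = 148 × 210 mm

148 × 210 mm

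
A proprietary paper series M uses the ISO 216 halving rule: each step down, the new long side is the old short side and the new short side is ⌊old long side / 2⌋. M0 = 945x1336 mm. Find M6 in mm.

118 × 167 mm

M1: ⌊1336/2⌋ × 945 = 668 × 945 mm
M2: ⌊945/2⌋ × 668 = 472 × 668 mm
M3: ⌊668/2⌋ × 472 = 334 × 472 mm
M4: ⌊472/2⌋ × 334 = 236 × 334 mm
M5: ⌊334/2⌋ × 236 = 167 × 236 mm
M6: ⌊236/2⌋ × 167 = 118 × 167 mm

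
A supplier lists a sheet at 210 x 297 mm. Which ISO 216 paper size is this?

Aspect ratio 297/210 ≈ 1.414 — close to the ISO √2 ≈ 1.414.
In the A-series (A0 area = 1 m²): A4 = 210 × 297 mm.

A4 (210 × 297 mm)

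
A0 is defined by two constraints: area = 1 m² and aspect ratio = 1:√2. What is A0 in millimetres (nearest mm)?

841 × 1189 mm

Let the short side be w mm. Then the long side is w√2 and w · w√2 = 10⁶ mm².
w² = 10⁶/√2, so w = 1000 / 2^(1/4) ≈ 840.9 mm; long side = 1000 · 2^(1/4) ≈ 1189.2 mm.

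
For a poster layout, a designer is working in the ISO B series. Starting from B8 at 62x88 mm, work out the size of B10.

B9: ⌊88/2⌋ × 62 = 44 × 62 mm
B10: ⌊62/2⌋ × 44 = 31 × 44 mm

31 × 44 mm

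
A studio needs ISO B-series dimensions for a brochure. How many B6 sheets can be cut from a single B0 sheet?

B0 = 1000 × 1414 mm; B6 = 125 × 176 mm.
Each halving step doubles the count; 6 steps from B0 to B6.
2^6 = 64.

64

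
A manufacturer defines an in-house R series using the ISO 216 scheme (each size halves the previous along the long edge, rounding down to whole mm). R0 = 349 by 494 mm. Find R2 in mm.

174 × 247 mm

R1: ⌊494/2⌋ × 349 = 247 × 349 mm
R2: ⌊349/2⌋ × 247 = 174 × 247 mm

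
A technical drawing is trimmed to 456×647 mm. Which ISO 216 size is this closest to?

C2 (458 × 648 mm)

Aspect ratio 647/456 ≈ 1.419 — close to the ISO √2 ≈ 1.414.
In the C-series (envelope sizes, between A and B): C2 = 458 × 648 mm.
Off by 3 mm total — nearest standard size.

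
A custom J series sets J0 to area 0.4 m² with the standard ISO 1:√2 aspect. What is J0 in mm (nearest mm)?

532 × 752 mm

Let the short side be w mm. Then w · w√2 = 0.4 m² = 400,000 mm².
w² = 400,000/√2, so w ≈ 531.8 mm; long side = w√2 ≈ 752.1 mm.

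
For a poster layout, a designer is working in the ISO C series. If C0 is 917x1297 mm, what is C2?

458 × 648 mm

C1: ⌊1297/2⌋ × 917 = 648 × 917 mm
C2: ⌊917/2⌋ × 648 = 458 × 648 mm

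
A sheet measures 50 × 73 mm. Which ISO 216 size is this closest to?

Aspect ratio 73/50 ≈ 1.460 (ISO target is √2 ≈ 1.414).
In the A-series (A0 area = 1 m²): A8 = 52 × 74 mm.
Off by 3 mm total — nearest standard size.

A8 (52 × 74 mm)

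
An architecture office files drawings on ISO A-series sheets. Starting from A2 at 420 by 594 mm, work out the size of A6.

A3: ⌊594/2⌋ × 420 = 297 × 420 mm
A4: ⌊420/2⌋ × 297 = 210 × 297 mm
A5: ⌊297/2⌋ × 210 = 148 × 210 mm
A6: ⌊210/2⌋ × 148 = 105 × 148 mm

105 × 148 mm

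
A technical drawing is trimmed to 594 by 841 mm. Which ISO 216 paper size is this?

Aspect ratio 841/594 ≈ 1.416 — close to the ISO √2 ≈ 1.414.
In the A-series (A0 area = 1 m²): A1 = 594 × 841 mm.

A1 (594 × 841 mm)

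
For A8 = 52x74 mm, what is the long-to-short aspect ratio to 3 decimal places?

1.423

74 / 52 = 1.423
ISO 216 targets √2 ≈ 1.414; the +0.009 deviation is from mm rounding.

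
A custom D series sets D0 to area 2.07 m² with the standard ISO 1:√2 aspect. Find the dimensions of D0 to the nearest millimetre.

1210 × 1711 mm

Let the short side be w mm. Then w · w√2 = 2.07 m² = 2,070,000 mm².
w² = 2,070,000/√2, so w ≈ 1209.8 mm; long side = w√2 ≈ 1711.0 mm.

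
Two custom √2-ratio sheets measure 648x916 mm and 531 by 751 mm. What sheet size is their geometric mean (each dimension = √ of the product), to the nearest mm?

Short side: √(648 · 531) = √344088 ≈ 586.6 → 587 mm
Long side: √(916 · 751) = √687916 ≈ 829.4 → 829 mm

587 × 829 mm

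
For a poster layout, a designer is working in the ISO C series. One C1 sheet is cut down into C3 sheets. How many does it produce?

4

C1 = 648 × 917 mm; C3 = 324 × 458 mm.
Each halving step doubles the count; 2 steps from C1 to C3.
2^2 = 4.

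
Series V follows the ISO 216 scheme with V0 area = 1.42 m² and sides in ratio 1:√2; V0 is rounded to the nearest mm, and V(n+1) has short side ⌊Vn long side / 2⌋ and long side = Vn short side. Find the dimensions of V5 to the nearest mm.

177 × 250 mm

Let V0's short side be w mm. w · w√2 = 1.42 m² = 1,420,000 mm², so w ≈ 1002.0 mm and w√2 ≈ 1417.1 mm → V0 = 1002 × 1417 mm.
V1: ⌊1417/2⌋ × 1002 = 708 × 1002 mm
V2: ⌊1002/2⌋ × 708 = 501 × 708 mm
V3: ⌊708/2⌋ × 501 = 354 × 501 mm
V4: ⌊501/2⌋ × 354 = 250 × 354 mm
V5: ⌊354/2⌋ × 250 = 177 × 250 mm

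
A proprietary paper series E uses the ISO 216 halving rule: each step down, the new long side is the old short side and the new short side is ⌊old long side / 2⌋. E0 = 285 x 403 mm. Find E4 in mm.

E1: ⌊403/2⌋ × 285 = 201 × 285 mm
E2: ⌊285/2⌋ × 201 = 142 × 201 mm
E3: ⌊201/2⌋ × 142 = 100 × 142 mm
E4: ⌊142/2⌋ × 100 = 71 × 100 mm

71 × 100 mm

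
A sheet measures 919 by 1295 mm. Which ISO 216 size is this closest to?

C0 (917 × 1297 mm)

Aspect ratio 1295/919 ≈ 1.409 — close to the ISO √2 ≈ 1.414.
In the C-series (envelope sizes, between A and B): C0 = 917 × 1297 mm.
Off by 4 mm total — nearest standard size.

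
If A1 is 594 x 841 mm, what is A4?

210 × 297 mm

A2: ⌊841/2⌋ × 594 = 420 × 594 mm
A3: ⌊594/2⌋ × 420 = 297 × 420 mm
A4: ⌊420/2⌋ × 297 = 210 × 297 mm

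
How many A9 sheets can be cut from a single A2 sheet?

Each ISO step halves the sheet: 1 × A2 → 2 × A3 → 4 × A4 → 8 × A5 → …
From A2 to A9 is 7 halving steps: 2^7 = 128.

128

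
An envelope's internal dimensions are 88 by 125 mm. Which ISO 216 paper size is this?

B7 (88 × 125 mm)

Aspect ratio 125/88 ≈ 1.420 — close to the ISO √2 ≈ 1.414.
In the B-series (B0 = 1000 × 1414 mm): B7 = 88 × 125 mm.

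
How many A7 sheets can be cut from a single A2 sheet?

Each ISO step halves the sheet: 1 × A2 → 2 × A3 → 4 × A4 → 8 × A5 → …
From A2 to A7 is 5 halving steps: 2^5 = 32.

32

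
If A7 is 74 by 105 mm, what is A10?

A8: ⌊105/2⌋ × 74 = 52 × 74 mm
A9: ⌊74/2⌋ × 52 = 37 × 52 mm
A10: ⌊52/2⌋ × 37 = 26 × 37 mm

26 × 37 mm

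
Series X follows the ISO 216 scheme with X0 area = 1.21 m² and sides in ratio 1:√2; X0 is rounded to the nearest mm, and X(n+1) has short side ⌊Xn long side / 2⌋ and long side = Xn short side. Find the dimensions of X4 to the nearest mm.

231 × 327 mm

Let X0's short side be w mm. w · w√2 = 1.21 m² = 1,210,000 mm², so w ≈ 925.0 mm and w√2 ≈ 1308.1 mm → X0 = 925 × 1308 mm.
X1: ⌊1308/2⌋ × 925 = 654 × 925 mm
X2: ⌊925/2⌋ × 654 = 462 × 654 mm
X3: ⌊654/2⌋ × 462 = 327 × 462 mm
X4: ⌊462/2⌋ × 327 = 231 × 327 mm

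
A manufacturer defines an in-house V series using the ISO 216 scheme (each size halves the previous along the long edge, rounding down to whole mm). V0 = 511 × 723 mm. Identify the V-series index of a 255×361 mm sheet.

V0: 511 × 723 mm
V1: 361 × 511 mm
V2: 255 × 361 mm
V3: 180 × 255 mm
→ matches V2.

V2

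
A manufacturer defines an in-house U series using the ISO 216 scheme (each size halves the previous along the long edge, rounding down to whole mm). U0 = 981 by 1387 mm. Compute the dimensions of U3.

346 × 490 mm

U1: ⌊1387/2⌋ × 981 = 693 × 981 mm
U2: ⌊981/2⌋ × 693 = 490 × 693 mm
U3: ⌊693/2⌋ × 490 = 346 × 490 mm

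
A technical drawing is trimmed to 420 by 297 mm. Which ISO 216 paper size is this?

A3 (297 × 420 mm)

Aspect ratio 420/297 ≈ 1.414 — close to the ISO √2 ≈ 1.414.
In the A-series (A0 area = 1 m²): A3 = 297 × 420 mm.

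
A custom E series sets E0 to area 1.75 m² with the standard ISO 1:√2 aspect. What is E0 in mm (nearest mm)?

1112 × 1573 mm

Let the short side be w mm. Then w · w√2 = 1.75 m² = 1,750,000 mm².
w² = 1,750,000/√2, so w ≈ 1112.4 mm; long side = w√2 ≈ 1573.2 mm.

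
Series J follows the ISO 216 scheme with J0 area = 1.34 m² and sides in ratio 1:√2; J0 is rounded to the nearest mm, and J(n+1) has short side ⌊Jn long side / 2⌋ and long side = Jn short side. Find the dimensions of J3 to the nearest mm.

344 × 486 mm

Let J0's short side be w mm. w · w√2 = 1.34 m² = 1,340,000 mm², so w ≈ 973.4 mm and w√2 ≈ 1376.6 mm → J0 = 973 × 1377 mm.
J1: ⌊1377/2⌋ × 973 = 688 × 973 mm
J2: ⌊973/2⌋ × 688 = 486 × 688 mm
J3: ⌊688/2⌋ × 486 = 344 × 486 mm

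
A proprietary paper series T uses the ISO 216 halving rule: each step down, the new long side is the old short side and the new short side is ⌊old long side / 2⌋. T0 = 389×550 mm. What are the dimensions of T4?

T1: ⌊550/2⌋ × 389 = 275 × 389 mm
T2: ⌊389/2⌋ × 275 = 194 × 275 mm
T3: ⌊275/2⌋ × 194 = 137 × 194 mm
T4: ⌊194/2⌋ × 137 = 97 × 137 mm

97 × 137 mm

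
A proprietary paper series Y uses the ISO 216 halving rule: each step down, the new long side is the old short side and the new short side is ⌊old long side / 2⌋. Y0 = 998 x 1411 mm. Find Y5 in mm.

Y1: ⌊1411/2⌋ × 998 = 705 × 998 mm
Y2: ⌊998/2⌋ × 705 = 499 × 705 mm
Y3: ⌊705/2⌋ × 499 = 352 × 499 mm
Y4: ⌊499/2⌋ × 352 = 249 × 352 mm
Y5: ⌊352/2⌋ × 249 = 176 × 249 mm

176 × 249 mm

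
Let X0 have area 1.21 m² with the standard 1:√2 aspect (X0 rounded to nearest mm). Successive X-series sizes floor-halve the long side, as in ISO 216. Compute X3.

327 × 462 mm

Let X0's short side be w mm. w · w√2 = 1.21 m² = 1,210,000 mm², so w ≈ 925.0 mm and w√2 ≈ 1308.1 mm → X0 = 925 × 1308 mm.
X1: ⌊1308/2⌋ × 925 = 654 × 925 mm
X2: ⌊925/2⌋ × 654 = 462 × 654 mm
X3: ⌊654/2⌋ × 462 = 327 × 462 mm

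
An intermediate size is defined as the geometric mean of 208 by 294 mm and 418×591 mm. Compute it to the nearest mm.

295 × 417 mm

Short side: √(208 · 418) = √86944 ≈ 294.9 → 295 mm
Long side: √(294 · 591) = √173754 ≈ 416.8 → 417 mm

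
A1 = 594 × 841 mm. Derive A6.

105 × 148 mm

A2: ⌊841/2⌋ × 594 = 420 × 594 mm
A3: ⌊594/2⌋ × 420 = 297 × 420 mm
A4: ⌊420/2⌋ × 297 = 210 × 297 mm
A5: ⌊297/2⌋ × 210 = 148 × 210 mm
A6: ⌊210/2⌋ × 148 = 105 × 148 mm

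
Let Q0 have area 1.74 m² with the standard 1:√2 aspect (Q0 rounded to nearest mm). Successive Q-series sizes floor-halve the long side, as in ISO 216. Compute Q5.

196 × 277 mm

Let Q0's short side be w mm. w · w√2 = 1.74 m² = 1,740,000 mm², so w ≈ 1109.2 mm and w√2 ≈ 1568.7 mm → Q0 = 1109 × 1569 mm.
Q1: ⌊1569/2⌋ × 1109 = 784 × 1109 mm
Q2: ⌊1109/2⌋ × 784 = 554 × 784 mm
Q3: ⌊784/2⌋ × 554 = 392 × 554 mm
Q4: ⌊554/2⌋ × 392 = 277 × 392 mm
Q5: ⌊392/2⌋ × 277 = 196 × 277 mm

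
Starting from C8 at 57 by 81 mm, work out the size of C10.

C9: ⌊81/2⌋ × 57 = 40 × 57 mm
C10: ⌊57/2⌋ × 40 = 28 × 40 mm

28 × 40 mm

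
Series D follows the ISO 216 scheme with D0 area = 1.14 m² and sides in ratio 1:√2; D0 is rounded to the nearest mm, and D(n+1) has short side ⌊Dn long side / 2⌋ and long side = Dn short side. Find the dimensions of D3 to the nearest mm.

317 × 449 mm

Let D0's short side be w mm. w · w√2 = 1.14 m² = 1,140,000 mm², so w ≈ 897.8 mm and w√2 ≈ 1269.7 mm → D0 = 898 × 1270 mm.
D1: ⌊1270/2⌋ × 898 = 635 × 898 mm
D2: ⌊898/2⌋ × 635 = 449 × 635 mm
D3: ⌊635/2⌋ × 449 = 317 × 449 mm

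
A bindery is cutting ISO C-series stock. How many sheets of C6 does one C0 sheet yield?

C0 = 917 × 1297 mm; C6 = 114 × 162 mm.
Each halving step doubles the count; 6 steps from C0 to C6.
2^6 = 64.

64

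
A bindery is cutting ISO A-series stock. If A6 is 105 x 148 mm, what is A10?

A7: ⌊148/2⌋ × 105 = 74 × 105 mm
A8: ⌊105/2⌋ × 74 = 52 × 74 mm
A9: ⌊74/2⌋ × 52 = 37 × 52 mm
A10: ⌊52/2⌋ × 37 = 26 × 37 mm

26 × 37 mm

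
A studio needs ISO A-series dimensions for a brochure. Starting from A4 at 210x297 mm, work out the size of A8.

A5: ⌊297/2⌋ × 210 = 148 × 210 mm
A6: ⌊210/2⌋ × 148 = 105 × 148 mm
A7: ⌊148/2⌋ × 105 = 74 × 105 mm
A8: ⌊105/2⌋ × 74 = 52 × 74 mm

52 × 74 mm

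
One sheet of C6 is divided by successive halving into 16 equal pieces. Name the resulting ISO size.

C10

16 = 2^4, so 4 halving steps.
C6 → C7 → … → C10 after 4 steps.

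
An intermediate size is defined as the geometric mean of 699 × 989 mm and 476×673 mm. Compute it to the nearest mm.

577 × 816 mm

Short side: √(699 · 476) = √332724 ≈ 576.8 → 577 mm
Long side: √(989 · 673) = √665597 ≈ 815.8 → 816 mm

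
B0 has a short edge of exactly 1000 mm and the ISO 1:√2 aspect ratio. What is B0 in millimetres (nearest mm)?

1000 × 1414 mm

Short side = 1000 mm; long side = 1000√2 ≈ 1414.2 mm.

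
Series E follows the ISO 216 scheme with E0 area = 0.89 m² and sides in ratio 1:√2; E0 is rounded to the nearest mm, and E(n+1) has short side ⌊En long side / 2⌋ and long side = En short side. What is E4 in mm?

Let E0's short side be w mm. w · w√2 = 0.89 m² = 890,000 mm², so w ≈ 793.3 mm and w√2 ≈ 1121.9 mm → E0 = 793 × 1122 mm.
E1: ⌊1122/2⌋ × 793 = 561 × 793 mm
E2: ⌊793/2⌋ × 561 = 396 × 561 mm
E3: ⌊561/2⌋ × 396 = 280 × 396 mm
E4: ⌊396/2⌋ × 280 = 198 × 280 mm

198 × 280 mm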